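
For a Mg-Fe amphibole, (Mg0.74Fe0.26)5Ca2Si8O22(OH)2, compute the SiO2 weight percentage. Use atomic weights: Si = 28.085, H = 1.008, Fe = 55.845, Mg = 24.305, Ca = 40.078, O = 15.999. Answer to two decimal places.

56.33 wt%

Formula mass = 853.355 g/mol.
8 Si → 8.0000 mol SiO2 per formula unit; M(SiO2) = 60.083, so SiO2 mass = 480.664 g.
480.664/853.355 × 100 = 56.33 wt%.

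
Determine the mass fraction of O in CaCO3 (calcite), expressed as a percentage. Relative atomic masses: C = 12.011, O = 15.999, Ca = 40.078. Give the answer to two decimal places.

47.96 weight percent

M(CaCO3) = 100.086 g/mol.
O contributes 3 × 15.999 = 47.997 g per mole.
47.997/100.086 = 0.4796 → 47.96%.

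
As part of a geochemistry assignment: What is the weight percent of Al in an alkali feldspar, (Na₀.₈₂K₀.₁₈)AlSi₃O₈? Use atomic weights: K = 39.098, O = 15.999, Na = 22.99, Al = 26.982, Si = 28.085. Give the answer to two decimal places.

10.18 weight percent

Molar mass of (Na₀.₈₂K₀.₁₈)AlSi₃O₈: 0.82×22.99 + 0.18×39.098 + 1×26.982 + 3×28.085 + 8×15.999 = 265.118 g/mol.
Mass of Al per formula unit: 1 × 26.982 = 26.982 g.
Weight fraction Al = 26.982 / 265.118 = 0.1018.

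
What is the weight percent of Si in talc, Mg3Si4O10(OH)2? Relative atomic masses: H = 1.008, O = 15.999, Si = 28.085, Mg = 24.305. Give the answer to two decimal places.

Formula mass = 3*24.305 + 4*28.085 + 12*15.999 + 2*1.008 = 379.259 g/mol, of which 112.340 g is Si.
So Si makes up 112.340/379.259 = 0.2962 of the mass, i.e. 29.62%.

29.62 mass %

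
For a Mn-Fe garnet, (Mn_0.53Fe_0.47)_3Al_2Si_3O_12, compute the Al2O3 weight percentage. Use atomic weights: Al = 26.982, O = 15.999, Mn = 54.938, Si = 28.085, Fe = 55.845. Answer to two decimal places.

M((Mn_0.53Fe_0.47)_3Al_2Si_3O_12) = 496.300 g/mol; M(Al2O3) = 101.961 g/mol.
Moles Al2O3 per formula unit = 2 Al ÷ 2 = 1.0000.
Al2O3 fraction = (1.0000 × 101.961) / 496.300 = 101.961/496.300 = 0.2054.

20.54 wt%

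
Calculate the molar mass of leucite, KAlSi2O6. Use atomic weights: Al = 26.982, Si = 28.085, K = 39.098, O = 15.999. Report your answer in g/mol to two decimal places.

218.24 g/mol

The formula mass is the sum 1*39.098 + 1*26.982 + 2*28.085 + 6*15.999.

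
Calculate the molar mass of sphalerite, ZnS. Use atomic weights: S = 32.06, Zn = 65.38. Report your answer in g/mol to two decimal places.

M = 1×65.38 + 1×32.06

97.44 g/mol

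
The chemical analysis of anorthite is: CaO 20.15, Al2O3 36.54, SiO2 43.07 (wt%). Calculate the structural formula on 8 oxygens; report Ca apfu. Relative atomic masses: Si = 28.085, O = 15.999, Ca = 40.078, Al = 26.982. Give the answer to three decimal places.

CaO (M=56.077): mol = 0.35933; Ca = 0.35933, O = 0.35933.
Al2O3 (M=101.961): mol = 0.35837; Al = 0.71674, O = 1.07511.
SiO2 (M=60.083): mol = 0.71684; Si = 0.71684, O = 1.43368.
ΣO = 2.86812; factor = 8/ΣO = 2.78928.
Ca apfu = 0.35933 × 2.78928 = 1.002.

1.002 Ca apfu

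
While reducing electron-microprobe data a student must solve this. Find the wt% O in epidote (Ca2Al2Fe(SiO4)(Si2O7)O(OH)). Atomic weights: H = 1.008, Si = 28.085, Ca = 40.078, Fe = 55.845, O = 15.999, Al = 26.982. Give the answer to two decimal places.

43.04 mass %

Formula mass = 2·40.078 + 2·26.982 + 1·55.845 + 3·28.085 + 13·15.999 + 1·1.008 = 483.215 g/mol, of which 207.987 g is O.
So O makes up 207.987/483.215 = 0.4304 of the mass, i.e. 43.04%.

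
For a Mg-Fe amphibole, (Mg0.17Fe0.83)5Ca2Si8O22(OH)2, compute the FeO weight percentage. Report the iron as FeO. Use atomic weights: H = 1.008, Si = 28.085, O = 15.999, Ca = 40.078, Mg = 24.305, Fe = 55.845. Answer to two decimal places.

31.61 wt%

Formula mass = 943.244 g/mol.
4.15 Fe → 4.1500 mol FeO per formula unit; M(FeO) = 71.844, so FeO mass = 298.153 g.
298.153/943.244 × 100 = 31.61 wt%.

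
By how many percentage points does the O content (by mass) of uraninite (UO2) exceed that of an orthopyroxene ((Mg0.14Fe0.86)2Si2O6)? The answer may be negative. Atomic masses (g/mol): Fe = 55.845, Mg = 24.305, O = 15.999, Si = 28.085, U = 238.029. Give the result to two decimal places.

-25.79 percentage points

O in UO2: molar mass 270.027 g/mol; 2×15.999 = 31.998 g → 11.85 wt%.
O in (Mg0.14Fe0.86)2Si2O6: molar mass 255.023 g/mol; 6×15.999 = 95.994 g → 37.64 wt%.
Difference = 11.85 − 37.64 = -25.79 percentage points.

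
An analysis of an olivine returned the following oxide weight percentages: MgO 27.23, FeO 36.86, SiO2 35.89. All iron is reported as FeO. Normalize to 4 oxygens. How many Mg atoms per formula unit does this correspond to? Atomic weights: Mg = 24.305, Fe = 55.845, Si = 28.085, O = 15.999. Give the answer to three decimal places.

27.23 wt% MgO ÷ 40.304 g/mol = 0.67562 mol, giving 0.67562 Mg and 0.67562 O.
36.86 wt% FeO ÷ 71.844 g/mol = 0.51306 mol, giving 0.51306 Fe and 0.51306 O.
35.89 wt% SiO2 ÷ 60.083 g/mol = 0.59734 mol, giving 0.59734 Si and 1.19468 O.
Oxygen sums to 2.38336; scaling by 4/2.38336 = 1.67830 puts the formula on 4 O.
Mg: 0.67562 × 1.67830 = 1.134 atoms per formula unit.

1.134 Mg apfu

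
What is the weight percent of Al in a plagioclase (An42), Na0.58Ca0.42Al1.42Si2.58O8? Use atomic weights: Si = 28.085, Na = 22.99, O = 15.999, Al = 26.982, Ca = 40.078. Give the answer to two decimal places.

14.25 weight percent

Formula mass = 0.58·22.99 + 0.42·40.078 + 1.42·26.982 + 2.58·28.085 + 8·15.999 = 268.933 g/mol, of which 38.314 g is Al.
So Al makes up 38.314/268.933 = 0.1425 of the mass, i.e. 14.25%.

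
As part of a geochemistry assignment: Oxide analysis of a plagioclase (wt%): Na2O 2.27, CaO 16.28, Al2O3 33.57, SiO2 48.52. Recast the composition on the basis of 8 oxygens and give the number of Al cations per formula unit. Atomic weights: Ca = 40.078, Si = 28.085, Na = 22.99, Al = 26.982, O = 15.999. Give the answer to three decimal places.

1.798 Al apfu

2.27 wt% Na2O ÷ 61.979 g/mol = 0.03663 mol, giving 0.07326 Na and 0.03663 O.
16.28 wt% CaO ÷ 56.077 g/mol = 0.29032 mol, giving 0.29032 Ca and 0.29032 O.
33.57 wt% Al2O3 ÷ 101.961 g/mol = 0.32924 mol, giving 0.65848 Al and 0.98772 O.
48.52 wt% SiO2 ÷ 60.083 g/mol = 0.80755 mol, giving 0.80755 Si and 1.61510 O.
Oxygen sums to 2.92977; scaling by 8/2.92977 = 2.73059 puts the formula on 8 O.
Al: 0.65848 × 2.73059 = 1.798 atoms per formula unit.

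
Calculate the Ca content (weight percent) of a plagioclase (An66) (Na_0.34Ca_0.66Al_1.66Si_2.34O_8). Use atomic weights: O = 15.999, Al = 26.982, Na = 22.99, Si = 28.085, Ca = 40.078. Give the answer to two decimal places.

9.70 weight percent

Formula mass = 0.34×22.99 + 0.66×40.078 + 1.66×26.982 + 2.34×28.085 + 8×15.999 = 272.769 g/mol, of which 26.451 g is Ca.
So Ca makes up 26.451/272.769 = 0.0970 of the mass, i.e. 9.70%.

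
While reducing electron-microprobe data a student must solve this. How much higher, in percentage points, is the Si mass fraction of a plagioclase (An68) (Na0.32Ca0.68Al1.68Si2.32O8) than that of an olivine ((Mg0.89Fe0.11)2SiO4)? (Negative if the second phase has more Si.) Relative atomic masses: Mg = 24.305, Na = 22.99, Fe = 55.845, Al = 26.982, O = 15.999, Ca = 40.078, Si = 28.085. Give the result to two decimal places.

Si in Na0.32Ca0.68Al1.68Si2.32O8: molar mass 273.089 g/mol; 2.32×28.085 = 65.157 g → 23.86 wt%.
Si in (Mg0.89Fe0.11)2SiO4: molar mass 147.630 g/mol; 1×28.085 = 28.085 g → 19.02 wt%.
Difference = 23.86 − 19.02 = 4.84 percentage points.

4.84 percentage points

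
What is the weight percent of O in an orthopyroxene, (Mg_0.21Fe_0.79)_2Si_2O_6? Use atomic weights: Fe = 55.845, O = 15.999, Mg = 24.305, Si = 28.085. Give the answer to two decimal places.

Molar mass of (Mg_0.21Fe_0.79)_2Si_2O_6: 0.42×24.305 + 1.58×55.845 + 2×28.085 + 6×15.999 = 250.607 g/mol.
Mass of O per formula unit: 6 × 15.999 = 95.994 g.
Weight fraction O = 95.994 / 250.607 = 0.3830.

38.30 wt%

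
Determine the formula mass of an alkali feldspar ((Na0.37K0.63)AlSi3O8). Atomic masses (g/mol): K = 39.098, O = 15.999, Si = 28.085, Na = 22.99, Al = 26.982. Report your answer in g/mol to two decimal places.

The formula mass is the sum 0.37*22.99 + 0.63*39.098 + 1*26.982 + 3*28.085 + 8*15.999.

272.37 g/mol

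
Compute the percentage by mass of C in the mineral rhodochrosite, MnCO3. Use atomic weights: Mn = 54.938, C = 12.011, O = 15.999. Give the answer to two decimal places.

10.45 wt%

Molar mass of MnCO3: 1*54.938 + 1*12.011 + 3*15.999 = 114.946 g/mol.
Mass of C per formula unit: 1 × 12.011 = 12.011 g.
Weight fraction C = 12.011 / 114.946 = 0.1045.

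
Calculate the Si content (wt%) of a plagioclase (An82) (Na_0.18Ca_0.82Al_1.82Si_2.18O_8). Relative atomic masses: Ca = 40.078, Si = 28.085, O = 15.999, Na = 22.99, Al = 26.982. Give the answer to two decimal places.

Molar mass of Na_0.18Ca_0.82Al_1.82Si_2.18O_8: 0.18·22.99 + 0.82·40.078 + 1.82·26.982 + 2.18·28.085 + 8·15.999 = 275.327 g/mol.
Mass of Si per formula unit: 2.18 × 28.085 = 61.225 g.
Weight fraction Si = 61.225 / 275.327 = 0.2224.

22.24 wt%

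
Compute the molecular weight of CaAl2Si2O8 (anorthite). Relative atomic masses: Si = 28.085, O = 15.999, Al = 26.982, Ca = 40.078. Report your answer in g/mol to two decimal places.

Ca: 1 × 40.078 = 40.0780
Al: 2 × 26.982 = 53.9640
Si: 2 × 28.085 = 56.1700
O: 8 × 15.999 = 127.9920
Summing the contributions gives the formula mass.

278.20 g/mol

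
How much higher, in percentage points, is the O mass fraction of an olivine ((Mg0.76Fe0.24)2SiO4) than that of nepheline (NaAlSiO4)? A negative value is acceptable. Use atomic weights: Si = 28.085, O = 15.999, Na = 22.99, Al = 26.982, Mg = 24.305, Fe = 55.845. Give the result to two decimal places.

-3.98 percentage points

O in (Mg0.76Fe0.24)2SiO4: molar mass 155.830 g/mol; 4×15.999 = 63.996 g → 41.07 wt%.
O in NaAlSiO4: molar mass 142.053 g/mol; 4×15.999 = 63.996 g → 45.05 wt%.
Difference = 41.07 − 45.05 = -3.98 percentage points.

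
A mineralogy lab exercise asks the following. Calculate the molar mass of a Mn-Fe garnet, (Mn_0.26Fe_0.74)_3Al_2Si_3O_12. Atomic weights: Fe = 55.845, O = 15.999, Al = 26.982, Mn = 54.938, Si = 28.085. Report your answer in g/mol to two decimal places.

497.03 g/mol

Mn: 0.78 × 54.938 = 42.8516
Fe: 2.22 × 55.845 = 123.9759
Al: 2 × 26.982 = 53.9640
Si: 3 × 28.085 = 84.2550
O: 12 × 15.999 = 191.9880
Summing the contributions gives the formula mass.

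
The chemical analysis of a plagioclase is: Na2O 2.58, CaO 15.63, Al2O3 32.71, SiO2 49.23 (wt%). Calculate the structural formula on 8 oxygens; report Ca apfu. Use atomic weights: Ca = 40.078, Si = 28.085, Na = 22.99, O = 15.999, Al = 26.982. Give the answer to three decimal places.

0.763 Ca apfu

Na2O: 2.58/61.979 = 0.04163 mol → 0.08326 mol Na, 0.04163 mol O.
CaO: 15.63/56.077 = 0.27872 mol → 0.27872 mol Ca, 0.27872 mol O.
Al2O3: 32.71/101.961 = 0.32081 mol → 0.64162 mol Al, 0.96243 mol O.
SiO2: 49.23/60.083 = 0.81937 mol → 0.81937 mol Si, 1.63874 mol O.
Total oxygen = 2.92152 mol. Normalization factor = 8/2.92152 = 2.73830.
Ca per 8 O = 0.27872 × 2.73830 = 0.763.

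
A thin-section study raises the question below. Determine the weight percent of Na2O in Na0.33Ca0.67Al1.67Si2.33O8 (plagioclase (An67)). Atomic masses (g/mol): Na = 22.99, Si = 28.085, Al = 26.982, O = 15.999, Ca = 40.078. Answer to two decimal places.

Formula mass = 272.929 g/mol.
0.33 Na → 0.1650 mol Na2O per formula unit; M(Na2O) = 61.979, so Na2O mass = 10.227 g.
10.227/272.929 × 100 = 3.75 wt%.

3.75 wt%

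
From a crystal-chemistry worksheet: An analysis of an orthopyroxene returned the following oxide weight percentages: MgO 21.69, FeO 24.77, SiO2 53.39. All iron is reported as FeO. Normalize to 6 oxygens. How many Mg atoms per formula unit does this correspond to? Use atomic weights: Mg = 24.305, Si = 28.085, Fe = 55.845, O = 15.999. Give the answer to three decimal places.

1.214 Mg apfu

MgO (M=40.304): mol = 0.53816; Mg = 0.53816, O = 0.53816.
FeO (M=71.844): mol = 0.34477; Fe = 0.34477, O = 0.34477.
SiO2 (M=60.083): mol = 0.88860; Si = 0.88860, O = 1.77720.
ΣO = 2.66013; factor = 6/ΣO = 2.25553.
Mg apfu = 0.53816 × 2.25553 = 1.214.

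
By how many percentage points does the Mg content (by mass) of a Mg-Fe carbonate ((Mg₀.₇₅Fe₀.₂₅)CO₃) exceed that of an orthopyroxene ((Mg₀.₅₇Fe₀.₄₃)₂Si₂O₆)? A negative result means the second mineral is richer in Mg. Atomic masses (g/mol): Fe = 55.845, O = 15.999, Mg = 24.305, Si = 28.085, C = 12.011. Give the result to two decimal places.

Mg in (Mg₀.₇₅Fe₀.₂₅)CO₃: molar mass 92.198 g/mol; 0.75×24.305 = 18.229 g → 19.77 wt%.
Mg in (Mg₀.₅₇Fe₀.₄₃)₂Si₂O₆: molar mass 227.898 g/mol; 1.14×24.305 = 27.708 g → 12.16 wt%.
Difference = 19.77 − 12.16 = 7.61 percentage points.

7.61 percentage points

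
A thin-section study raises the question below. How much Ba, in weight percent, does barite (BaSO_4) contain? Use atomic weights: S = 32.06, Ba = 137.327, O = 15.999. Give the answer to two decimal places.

M(BaSO_4) = 233.383 g/mol.
Ba contributes 1 × 137.327 = 137.327 g per mole.
137.327/233.383 = 0.5884 → 58.84%.

58.84 weight percent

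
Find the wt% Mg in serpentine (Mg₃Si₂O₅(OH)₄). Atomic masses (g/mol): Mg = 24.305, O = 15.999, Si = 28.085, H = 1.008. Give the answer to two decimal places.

26.31 wt%

M(Mg₃Si₂O₅(OH)₄) = 277.108 g/mol.
Mg contributes 3 × 24.305 = 72.915 g per mole.
72.915/277.108 = 0.2631 → 26.31%.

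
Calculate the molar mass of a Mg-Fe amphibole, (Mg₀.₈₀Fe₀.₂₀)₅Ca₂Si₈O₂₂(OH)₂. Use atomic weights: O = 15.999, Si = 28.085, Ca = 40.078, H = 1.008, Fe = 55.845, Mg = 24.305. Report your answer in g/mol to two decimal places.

Mg: 4 × 24.305 = 97.2200
Fe: 1 × 55.845 = 55.8450
Ca: 2 × 40.078 = 80.1560
Si: 8 × 28.085 = 224.6800
O: 24 × 15.999 = 383.9760
H: 2 × 1.008 = 2.0160
Summing the contributions gives the formula mass.

843.89 g/mol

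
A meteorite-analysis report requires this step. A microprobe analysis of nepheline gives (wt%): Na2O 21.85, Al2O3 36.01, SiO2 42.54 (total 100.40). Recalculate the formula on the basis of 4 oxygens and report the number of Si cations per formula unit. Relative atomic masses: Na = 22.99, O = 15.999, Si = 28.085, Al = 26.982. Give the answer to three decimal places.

Na2O: 21.85/61.979 = 0.35254 mol → 0.70508 mol Na, 0.35254 mol O.
Al2O3: 36.01/101.961 = 0.35317 mol → 0.70634 mol Al, 1.05951 mol O.
SiO2: 42.54/60.083 = 0.70802 mol → 0.70802 mol Si, 1.41604 mol O.
Total oxygen = 2.82809 mol. Normalization factor = 4/2.82809 = 1.41438.
Si per 4 O = 0.70802 × 1.41438 = 1.001.

1.001 Si apfu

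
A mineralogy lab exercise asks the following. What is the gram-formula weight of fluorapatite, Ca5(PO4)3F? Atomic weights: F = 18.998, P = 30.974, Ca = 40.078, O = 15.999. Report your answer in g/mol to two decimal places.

504.30 g/mol

The formula mass is the sum 5·40.078 + 3·30.974 + 12·15.999 + 1·18.998.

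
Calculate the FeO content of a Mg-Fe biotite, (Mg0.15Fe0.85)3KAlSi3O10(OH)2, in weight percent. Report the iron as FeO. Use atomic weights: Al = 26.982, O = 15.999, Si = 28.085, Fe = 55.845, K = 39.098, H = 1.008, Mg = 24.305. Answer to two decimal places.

M((Mg0.15Fe0.85)3KAlSi3O10(OH)2) = 497.681 g/mol; M(FeO) = 71.844 g/mol.
Moles FeO per formula unit = 2.55 Fe ÷ 1 = 2.5500.
FeO fraction = (2.5500 × 71.844) / 497.681 = 183.202/497.681 = 0.3681.

36.81 wt%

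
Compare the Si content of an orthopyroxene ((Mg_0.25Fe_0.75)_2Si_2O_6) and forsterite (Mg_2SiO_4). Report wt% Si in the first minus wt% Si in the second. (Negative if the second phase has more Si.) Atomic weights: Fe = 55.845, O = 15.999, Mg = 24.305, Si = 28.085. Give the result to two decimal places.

2.68 percentage points

Si in (Mg_0.25Fe_0.75)_2Si_2O_6: molar mass 248.084 g/mol; 2×28.085 = 56.170 g → 22.64 wt%.
Si in Mg_2SiO_4: molar mass 140.691 g/mol; 1×28.085 = 28.085 g → 19.96 wt%.
Difference = 22.64 − 19.96 = 2.68 percentage points.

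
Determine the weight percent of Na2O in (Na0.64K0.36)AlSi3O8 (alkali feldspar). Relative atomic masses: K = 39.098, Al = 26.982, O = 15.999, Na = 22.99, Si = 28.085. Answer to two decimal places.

Formula mass = 268.018 g/mol.
0.64 Na → 0.3200 mol Na2O per formula unit; M(Na2O) = 61.979, so Na2O mass = 19.833 g.
19.833/268.018 × 100 = 7.40 wt%.

7.40 wt%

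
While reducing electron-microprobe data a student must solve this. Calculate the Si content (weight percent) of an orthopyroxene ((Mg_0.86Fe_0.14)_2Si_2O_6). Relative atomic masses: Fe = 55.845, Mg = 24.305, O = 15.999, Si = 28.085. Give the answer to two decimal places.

Formula mass = 1.72·24.305 + 0.28·55.845 + 2·28.085 + 6·15.999 = 209.605 g/mol, of which 56.170 g is Si.
So Si makes up 56.170/209.605 = 0.2680 of the mass, i.e. 26.80%.

26.80 weight percent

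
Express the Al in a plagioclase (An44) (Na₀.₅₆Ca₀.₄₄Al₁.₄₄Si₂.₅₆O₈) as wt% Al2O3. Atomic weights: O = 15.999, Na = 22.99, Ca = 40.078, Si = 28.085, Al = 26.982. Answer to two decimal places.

27.27 wt%

Molar mass of Na₀.₅₆Ca₀.₄₄Al₁.₄₄Si₂.₅₆O₈ = 0.56×22.99 + 0.44×40.078 + 1.44×26.982 + 2.56×28.085 + 8×15.999 = 269.252 g/mol.
Each formula unit contains 1.44 Al, equivalent to 1.44/2 = 0.7200 mol Al2O3.
M(Al2O3) = 2×26.982 + 3×15.999 = 101.961 g/mol.
Mass of Al2O3 per formula unit = 0.7200 × 101.961 = 73.412 g.
Al2O3 wt% = 73.412 / 269.252 × 100 = 27.27%.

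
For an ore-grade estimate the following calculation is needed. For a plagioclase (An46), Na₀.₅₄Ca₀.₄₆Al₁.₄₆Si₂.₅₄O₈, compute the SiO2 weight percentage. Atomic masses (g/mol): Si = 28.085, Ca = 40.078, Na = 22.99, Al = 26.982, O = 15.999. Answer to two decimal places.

56.61 wt%

Formula mass = 269.572 g/mol.
2.54 Si → 2.5400 mol SiO2 per formula unit; M(SiO2) = 60.083, so SiO2 mass = 152.611 g.
152.611/269.572 × 100 = 56.61 wt%.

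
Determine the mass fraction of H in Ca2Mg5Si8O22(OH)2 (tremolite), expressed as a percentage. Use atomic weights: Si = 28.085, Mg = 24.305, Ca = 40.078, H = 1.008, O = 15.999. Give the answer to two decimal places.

0.25 weight percent

Formula mass = 2·40.078 + 5·24.305 + 8·28.085 + 24·15.999 + 2·1.008 = 812.353 g/mol, of which 2.016 g is H.
So H makes up 2.016/812.353 = 0.0025 of the mass, i.e. 0.25%.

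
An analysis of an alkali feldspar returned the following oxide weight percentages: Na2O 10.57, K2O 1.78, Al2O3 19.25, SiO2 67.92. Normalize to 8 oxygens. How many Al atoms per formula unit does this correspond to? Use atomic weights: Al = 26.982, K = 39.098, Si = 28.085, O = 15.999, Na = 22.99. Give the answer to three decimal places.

Na2O (M=61.979): mol = 0.17054; Na = 0.34108, O = 0.17054.
K2O (M=94.195): mol = 0.01890; K = 0.03780, O = 0.01890.
Al2O3 (M=101.961): mol = 0.18880; Al = 0.37760, O = 0.56640.
SiO2 (M=60.083): mol = 1.13044; Si = 1.13044, O = 2.26088.
ΣO = 3.01672; factor = 8/ΣO = 2.65189.
Al apfu = 0.37760 × 2.65189 = 1.001.

1.001 Al apfu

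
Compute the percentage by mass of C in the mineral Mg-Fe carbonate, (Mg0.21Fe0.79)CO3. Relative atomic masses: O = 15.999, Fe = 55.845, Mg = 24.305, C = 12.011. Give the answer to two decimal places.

M((Mg0.21Fe0.79)CO3) = 109.230 g/mol.
C contributes 1 × 12.011 = 12.011 g per mole.
12.011/109.230 = 0.1100 → 11.00%.

11.00 mass %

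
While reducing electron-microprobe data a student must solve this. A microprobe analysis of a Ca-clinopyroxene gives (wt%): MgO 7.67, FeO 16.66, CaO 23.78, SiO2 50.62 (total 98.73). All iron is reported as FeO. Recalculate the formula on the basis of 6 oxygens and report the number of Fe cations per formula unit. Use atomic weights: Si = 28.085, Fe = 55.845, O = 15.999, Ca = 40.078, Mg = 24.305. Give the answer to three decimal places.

0.550 Fe apfu

MgO (M=40.304): mol = 0.19030; Mg = 0.19030, O = 0.19030.
FeO (M=71.844): mol = 0.23189; Fe = 0.23189, O = 0.23189.
CaO (M=56.077): mol = 0.42406; Ca = 0.42406, O = 0.42406.
SiO2 (M=60.083): mol = 0.84250; Si = 0.84250, O = 1.68500.
ΣO = 2.53125; factor = 6/ΣO = 2.37037.
Fe apfu = 0.23189 × 2.37037 = 0.550.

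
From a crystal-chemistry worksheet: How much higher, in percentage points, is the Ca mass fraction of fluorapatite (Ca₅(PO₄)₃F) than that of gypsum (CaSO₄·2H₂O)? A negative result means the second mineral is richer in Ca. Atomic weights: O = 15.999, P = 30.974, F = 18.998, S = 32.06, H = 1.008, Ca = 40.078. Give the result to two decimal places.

16.46 percentage points

First mineral: 200.390 g Ca in 504.298 g formula = 39.74 wt% Ca.
Second mineral: 40.078 g Ca in 172.164 g formula = 23.28 wt% Ca.
39.74% − 23.28% gives a difference of 16.46 percentage points.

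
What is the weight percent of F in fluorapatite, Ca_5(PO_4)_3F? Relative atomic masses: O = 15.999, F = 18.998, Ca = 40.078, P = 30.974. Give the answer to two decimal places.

3.77 weight percent

Formula mass = 5×40.078 + 3×30.974 + 12×15.999 + 1×18.998 = 504.298 g/mol, of which 18.998 g is F.
So F makes up 18.998/504.298 = 0.0377 of the mass, i.e. 3.77%.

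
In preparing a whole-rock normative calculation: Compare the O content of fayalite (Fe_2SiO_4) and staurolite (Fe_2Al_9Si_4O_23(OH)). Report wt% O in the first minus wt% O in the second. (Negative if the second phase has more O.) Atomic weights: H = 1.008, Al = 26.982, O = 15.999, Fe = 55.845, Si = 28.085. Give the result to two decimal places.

M(Fe_2SiO_4) = 203.771 g/mol, so wt% O = 63.996/203.771 × 100 = 31.41%.
M(Fe_2Al_9Si_4O_23(OH)) = 851.852 g/mol, so wt% O = 383.976/851.852 × 100 = 45.08%.
31.41 − 45.08 = -13.67 pp.

-13.67 percentage points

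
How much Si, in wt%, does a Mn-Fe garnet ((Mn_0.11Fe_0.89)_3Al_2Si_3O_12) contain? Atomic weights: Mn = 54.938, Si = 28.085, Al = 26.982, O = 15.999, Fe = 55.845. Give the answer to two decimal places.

16.94 wt%

Formula mass = 0.33×54.938 + 2.67×55.845 + 2×26.982 + 3×28.085 + 12×15.999 = 497.443 g/mol, of which 84.255 g is Si.
So Si makes up 84.255/497.443 = 0.1694 of the mass, i.e. 16.94%.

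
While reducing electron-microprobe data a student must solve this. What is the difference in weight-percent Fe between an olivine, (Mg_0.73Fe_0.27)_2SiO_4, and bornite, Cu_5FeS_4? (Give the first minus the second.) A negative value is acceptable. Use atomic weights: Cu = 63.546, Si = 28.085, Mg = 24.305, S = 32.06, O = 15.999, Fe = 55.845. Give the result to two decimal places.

7.99 percentage points

M((Mg_0.73Fe_0.27)_2SiO_4) = 157.723 g/mol, so wt% Fe = 30.156/157.723 × 100 = 19.12%.
M(Cu_5FeS_4) = 501.815 g/mol, so wt% Fe = 55.845/501.815 × 100 = 11.13%.
19.12 − 11.13 = 7.99 pp.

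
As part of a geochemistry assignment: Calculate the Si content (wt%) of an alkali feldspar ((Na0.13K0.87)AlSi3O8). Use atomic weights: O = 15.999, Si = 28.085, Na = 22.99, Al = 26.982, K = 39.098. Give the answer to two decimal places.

M((Na0.13K0.87)AlSi3O8) = 276.233 g/mol.
Si contributes 3 × 28.085 = 84.255 g per mole.
84.255/276.233 = 0.3050 → 30.50%.

30.50 wt%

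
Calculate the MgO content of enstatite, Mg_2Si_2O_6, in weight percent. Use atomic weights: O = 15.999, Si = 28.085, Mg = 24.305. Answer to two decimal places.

40.15 wt%

M(Mg_2Si_2O_6) = 200.774 g/mol; M(MgO) = 40.304 g/mol.
Moles MgO per formula unit = 2 Mg ÷ 1 = 2.0000.
MgO fraction = (2.0000 × 40.304) / 200.774 = 80.608/200.774 = 0.4015.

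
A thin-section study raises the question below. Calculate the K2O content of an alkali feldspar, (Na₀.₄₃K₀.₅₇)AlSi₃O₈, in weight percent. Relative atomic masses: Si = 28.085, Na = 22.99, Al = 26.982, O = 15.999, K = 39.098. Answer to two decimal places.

Formula mass = 271.401 g/mol.
0.57 K → 0.2850 mol K2O per formula unit; M(K2O) = 94.195, so K2O mass = 26.846 g.
26.846/271.401 × 100 = 9.89 wt%.

9.89 wt%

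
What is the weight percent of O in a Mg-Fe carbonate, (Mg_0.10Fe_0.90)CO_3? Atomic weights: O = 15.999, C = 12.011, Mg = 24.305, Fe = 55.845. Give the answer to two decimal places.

Molar mass of (Mg_0.10Fe_0.90)CO_3: 0.10×24.305 + 0.90×55.845 + 1×12.011 + 3×15.999 = 112.699 g/mol.
Mass of O per formula unit: 3 × 15.999 = 47.997 g.
Weight fraction O = 47.997 / 112.699 = 0.4259.

42.59 wt%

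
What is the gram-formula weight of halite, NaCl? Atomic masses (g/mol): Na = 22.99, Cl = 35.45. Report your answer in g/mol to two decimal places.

The formula mass is the sum 1×22.99 + 1×35.45.

58.44 g/mol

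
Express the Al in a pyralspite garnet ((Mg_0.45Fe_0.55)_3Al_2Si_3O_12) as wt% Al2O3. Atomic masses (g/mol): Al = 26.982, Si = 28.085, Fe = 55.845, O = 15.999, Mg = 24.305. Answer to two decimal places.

22.40 wt%

Molar mass of (Mg_0.45Fe_0.55)_3Al_2Si_3O_12 = 1.35·24.305 + 1.65·55.845 + 2·26.982 + 3·28.085 + 12·15.999 = 455.163 g/mol.
Each formula unit contains 2 Al, equivalent to 2/2 = 1.0000 mol Al2O3.
M(Al2O3) = 2×26.982 + 3×15.999 = 101.961 g/mol.
Mass of Al2O3 per formula unit = 1.0000 × 101.961 = 101.961 g.
Al2O3 wt% = 101.961 / 455.163 × 100 = 22.40%.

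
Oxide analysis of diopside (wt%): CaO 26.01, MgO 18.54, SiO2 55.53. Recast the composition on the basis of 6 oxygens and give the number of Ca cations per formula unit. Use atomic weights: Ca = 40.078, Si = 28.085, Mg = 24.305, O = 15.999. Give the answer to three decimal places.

26.01 wt% CaO ÷ 56.077 g/mol = 0.46383 mol, giving 0.46383 Ca and 0.46383 O.
18.54 wt% MgO ÷ 40.304 g/mol = 0.46000 mol, giving 0.46000 Mg and 0.46000 O.
55.53 wt% SiO2 ÷ 60.083 g/mol = 0.92422 mol, giving 0.92422 Si and 1.84844 O.
Oxygen sums to 2.77227; scaling by 6/2.77227 = 2.16429 puts the formula on 6 O.
Ca: 0.46383 × 2.16429 = 1.004 atoms per formula unit.

1.004 Ca apfu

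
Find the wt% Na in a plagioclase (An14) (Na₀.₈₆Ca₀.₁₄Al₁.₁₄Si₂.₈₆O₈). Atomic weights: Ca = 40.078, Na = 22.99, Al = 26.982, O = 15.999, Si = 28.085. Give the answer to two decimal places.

7.48 wt%

Formula mass = 0.86·22.99 + 0.14·40.078 + 1.14·26.982 + 2.86·28.085 + 8·15.999 = 264.457 g/mol, of which 19.771 g is Na.
So Na makes up 19.771/264.457 = 0.0748 of the mass, i.e. 7.48%.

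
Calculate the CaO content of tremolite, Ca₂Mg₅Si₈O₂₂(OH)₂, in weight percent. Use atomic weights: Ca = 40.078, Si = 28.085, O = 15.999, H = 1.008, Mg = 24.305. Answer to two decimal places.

Molar mass of Ca₂Mg₅Si₈O₂₂(OH)₂ = 2*40.078 + 5*24.305 + 8*28.085 + 24*15.999 + 2*1.008 = 812.353 g/mol.
Each formula unit contains 2 Ca, equivalent to 2/1 = 2.0000 mol CaO.
M(CaO) = 1×40.078 + 1×15.999 = 56.077 g/mol.
Mass of CaO per formula unit = 2.0000 × 56.077 = 112.154 g.
CaO wt% = 112.154 / 812.353 × 100 = 13.81%.

13.81 wt%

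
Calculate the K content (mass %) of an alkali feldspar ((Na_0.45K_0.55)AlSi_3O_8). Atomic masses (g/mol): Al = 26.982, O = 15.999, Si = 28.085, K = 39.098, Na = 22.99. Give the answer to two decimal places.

Formula mass = 0.45×22.99 + 0.55×39.098 + 1×26.982 + 3×28.085 + 8×15.999 = 271.078 g/mol, of which 21.504 g is K.
So K makes up 21.504/271.078 = 0.0793 of the mass, i.e. 7.93%.

7.93 mass %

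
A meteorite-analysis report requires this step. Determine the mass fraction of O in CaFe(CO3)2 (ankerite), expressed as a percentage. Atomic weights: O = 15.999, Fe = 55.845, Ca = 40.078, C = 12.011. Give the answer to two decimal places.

44.45 mass %

Formula mass = 1*40.078 + 1*55.845 + 2*12.011 + 6*15.999 = 215.939 g/mol, of which 95.994 g is O.
So O makes up 95.994/215.939 = 0.4445 of the mass, i.e. 44.45%.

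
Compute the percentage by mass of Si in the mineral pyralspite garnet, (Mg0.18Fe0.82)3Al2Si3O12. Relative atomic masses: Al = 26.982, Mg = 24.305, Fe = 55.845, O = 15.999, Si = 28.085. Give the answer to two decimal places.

Molar mass of (Mg0.18Fe0.82)3Al2Si3O12: 0.54*24.305 + 2.46*55.845 + 2*26.982 + 3*28.085 + 12*15.999 = 480.710 g/mol.
Mass of Si per formula unit: 3 × 28.085 = 84.255 g.
Weight fraction Si = 84.255 / 480.710 = 0.1753.

17.53 wt%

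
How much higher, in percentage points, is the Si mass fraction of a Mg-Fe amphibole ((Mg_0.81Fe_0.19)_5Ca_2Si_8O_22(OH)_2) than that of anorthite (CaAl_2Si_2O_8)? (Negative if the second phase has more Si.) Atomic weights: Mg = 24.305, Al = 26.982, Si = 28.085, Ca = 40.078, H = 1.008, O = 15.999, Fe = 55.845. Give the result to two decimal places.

6.48 percentage points

First mineral: 224.680 g Si in 842.316 g formula = 26.67 wt% Si.
Second mineral: 56.170 g Si in 278.204 g formula = 20.19 wt% Si.
26.67% − 20.19% gives a difference of 6.48 percentage points.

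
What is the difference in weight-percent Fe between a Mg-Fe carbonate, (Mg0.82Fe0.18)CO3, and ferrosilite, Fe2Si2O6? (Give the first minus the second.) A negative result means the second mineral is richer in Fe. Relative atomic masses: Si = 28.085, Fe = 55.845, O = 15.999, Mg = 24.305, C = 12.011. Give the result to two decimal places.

Fe in (Mg0.82Fe0.18)CO3: molar mass 89.990 g/mol; 0.18×55.845 = 10.052 g → 11.17 wt%.
Fe in Fe2Si2O6: molar mass 263.854 g/mol; 2×55.845 = 111.690 g → 42.33 wt%.
Difference = 11.17 − 42.33 = -31.16 percentage points.

-31.16 percentage points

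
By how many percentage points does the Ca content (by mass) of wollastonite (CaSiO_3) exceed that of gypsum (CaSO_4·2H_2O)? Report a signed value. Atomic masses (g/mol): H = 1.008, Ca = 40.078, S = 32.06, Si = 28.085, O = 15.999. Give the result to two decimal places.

11.22 percentage points

Ca in CaSiO_3: molar mass 116.160 g/mol; 1×40.078 = 40.078 g → 34.50 wt%.
Ca in CaSO_4·2H_2O: molar mass 172.164 g/mol; 1×40.078 = 40.078 g → 23.28 wt%.
Difference = 34.50 − 23.28 = 11.22 percentage points.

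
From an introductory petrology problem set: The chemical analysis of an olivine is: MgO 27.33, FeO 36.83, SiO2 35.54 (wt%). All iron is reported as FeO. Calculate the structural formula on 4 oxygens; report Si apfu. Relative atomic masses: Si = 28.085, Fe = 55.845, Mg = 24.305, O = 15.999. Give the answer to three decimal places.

MgO: 27.33/40.304 = 0.67810 mol → 0.67810 mol Mg, 0.67810 mol O.
FeO: 36.83/71.844 = 0.51264 mol → 0.51264 mol Fe, 0.51264 mol O.
SiO2: 35.54/60.083 = 0.59152 mol → 0.59152 mol Si, 1.18304 mol O.
Total oxygen = 2.37378 mol. Normalization factor = 4/2.37378 = 1.68508.
Si per 4 O = 0.59152 × 1.68508 = 0.997.

0.997 Si apfu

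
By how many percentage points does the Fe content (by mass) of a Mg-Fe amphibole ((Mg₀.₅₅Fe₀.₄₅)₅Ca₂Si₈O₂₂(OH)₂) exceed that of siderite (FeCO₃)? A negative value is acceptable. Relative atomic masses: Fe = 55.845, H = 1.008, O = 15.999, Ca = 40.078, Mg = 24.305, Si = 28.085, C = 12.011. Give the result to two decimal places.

M((Mg₀.₅₅Fe₀.₄₅)₅Ca₂Si₈O₂₂(OH)₂) = 883.318 g/mol, so wt% Fe = 125.651/883.318 × 100 = 14.22%.
M(FeCO₃) = 115.853 g/mol, so wt% Fe = 55.845/115.853 × 100 = 48.20%.
14.22 − 48.20 = -33.98 pp.

-33.98 percentage points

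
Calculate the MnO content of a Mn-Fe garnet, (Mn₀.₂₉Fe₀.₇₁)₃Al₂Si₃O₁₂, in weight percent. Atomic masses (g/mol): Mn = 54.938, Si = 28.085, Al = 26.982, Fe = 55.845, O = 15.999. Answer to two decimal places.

12.42 wt%

Formula mass = 496.953 g/mol.
0.87 Mn → 0.8700 mol MnO per formula unit; M(MnO) = 70.937, so MnO mass = 61.715 g.
61.715/496.953 × 100 = 12.42 wt%.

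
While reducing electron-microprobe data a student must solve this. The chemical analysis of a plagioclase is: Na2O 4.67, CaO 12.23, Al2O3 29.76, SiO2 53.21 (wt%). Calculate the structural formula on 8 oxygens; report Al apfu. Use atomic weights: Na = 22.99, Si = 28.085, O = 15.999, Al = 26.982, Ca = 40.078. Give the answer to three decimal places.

Na2O (M=61.979): mol = 0.07535; Na = 0.15070, O = 0.07535.
CaO (M=56.077): mol = 0.21809; Ca = 0.21809, O = 0.21809.
Al2O3 (M=101.961): mol = 0.29188; Al = 0.58376, O = 0.87564.
SiO2 (M=60.083): mol = 0.88561; Si = 0.88561, O = 1.77122.
ΣO = 2.94030; factor = 8/ΣO = 2.72081.
Al apfu = 0.58376 × 2.72081 = 1.588.

1.588 Al apfu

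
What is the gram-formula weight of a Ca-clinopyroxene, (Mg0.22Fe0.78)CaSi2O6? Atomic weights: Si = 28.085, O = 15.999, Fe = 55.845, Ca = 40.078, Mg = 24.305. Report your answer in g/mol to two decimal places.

The formula mass is the sum 0.22*24.305 + 0.78*55.845 + 1*40.078 + 2*28.085 + 6*15.999.

241.15 g/mol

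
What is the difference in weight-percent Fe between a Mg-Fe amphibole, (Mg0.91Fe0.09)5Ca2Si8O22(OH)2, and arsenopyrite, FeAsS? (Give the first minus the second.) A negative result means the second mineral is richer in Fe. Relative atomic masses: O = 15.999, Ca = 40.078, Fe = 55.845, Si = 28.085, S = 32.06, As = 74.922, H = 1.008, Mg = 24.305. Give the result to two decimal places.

-31.26 percentage points

Fe in (Mg0.91Fe0.09)5Ca2Si8O22(OH)2: molar mass 826.546 g/mol; 0.45×55.845 = 25.130 g → 3.04 wt%.
Fe in FeAsS: molar mass 162.827 g/mol; 1×55.845 = 55.845 g → 34.30 wt%.
Difference = 3.04 − 34.30 = -31.26 percentage points.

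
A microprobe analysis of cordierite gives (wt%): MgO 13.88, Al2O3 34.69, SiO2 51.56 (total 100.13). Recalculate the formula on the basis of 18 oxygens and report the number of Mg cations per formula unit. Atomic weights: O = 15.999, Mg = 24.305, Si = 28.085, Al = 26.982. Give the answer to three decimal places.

2.012 Mg apfu

MgO (M=40.304): mol = 0.34438; Mg = 0.34438, O = 0.34438.
Al2O3 (M=101.961): mol = 0.34023; Al = 0.68046, O = 1.02069.
SiO2 (M=60.083): mol = 0.85815; Si = 0.85815, O = 1.71630.
ΣO = 3.08137; factor = 18/ΣO = 5.84156.
Mg apfu = 0.34438 × 5.84156 = 2.012.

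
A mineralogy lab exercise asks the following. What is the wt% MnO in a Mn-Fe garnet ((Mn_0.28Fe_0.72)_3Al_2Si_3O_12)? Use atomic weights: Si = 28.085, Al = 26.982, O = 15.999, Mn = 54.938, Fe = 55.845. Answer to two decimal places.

11.99 wt%

Molar mass of (Mn_0.28Fe_0.72)_3Al_2Si_3O_12 = 0.84×54.938 + 2.16×55.845 + 2×26.982 + 3×28.085 + 12×15.999 = 496.980 g/mol.
Each formula unit contains 0.84 Mn, equivalent to 0.84/1 = 0.8400 mol MnO.
M(MnO) = 1×54.938 + 1×15.999 = 70.937 g/mol.
Mass of MnO per formula unit = 0.8400 × 70.937 = 59.587 g.
MnO wt% = 59.587 / 496.980 × 100 = 11.99%.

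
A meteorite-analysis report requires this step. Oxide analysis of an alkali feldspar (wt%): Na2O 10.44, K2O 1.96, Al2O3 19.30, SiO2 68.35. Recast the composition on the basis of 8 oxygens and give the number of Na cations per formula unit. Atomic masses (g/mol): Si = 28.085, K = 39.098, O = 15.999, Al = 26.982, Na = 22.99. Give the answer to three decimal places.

0.889 Na apfu

Na2O (M=61.979): mol = 0.16844; Na = 0.33688, O = 0.16844.
K2O (M=94.195): mol = 0.02081; K = 0.04162, O = 0.02081.
Al2O3 (M=101.961): mol = 0.18929; Al = 0.37858, O = 0.56787.
SiO2 (M=60.083): mol = 1.13759; Si = 1.13759, O = 2.27518.
ΣO = 3.03230; factor = 8/ΣO = 2.63826.
Na apfu = 0.33688 × 2.63826 = 0.889.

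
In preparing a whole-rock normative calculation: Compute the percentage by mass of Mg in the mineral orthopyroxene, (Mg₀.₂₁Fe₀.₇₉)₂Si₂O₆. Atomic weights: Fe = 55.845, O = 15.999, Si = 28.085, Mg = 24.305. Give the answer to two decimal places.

Formula mass = 0.42·24.305 + 1.58·55.845 + 2·28.085 + 6·15.999 = 250.607 g/mol, of which 10.208 g is Mg.
So Mg makes up 10.208/250.607 = 0.0407 of the mass, i.e. 4.07%.

4.07 wt%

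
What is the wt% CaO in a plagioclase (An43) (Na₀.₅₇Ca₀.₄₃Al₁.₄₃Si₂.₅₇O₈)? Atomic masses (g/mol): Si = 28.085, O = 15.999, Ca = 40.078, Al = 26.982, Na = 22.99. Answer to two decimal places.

Formula mass = 269.093 g/mol.
0.43 Ca → 0.4300 mol CaO per formula unit; M(CaO) = 56.077, so CaO mass = 24.113 g.
24.113/269.093 × 100 = 8.96 wt%.

8.96 wt%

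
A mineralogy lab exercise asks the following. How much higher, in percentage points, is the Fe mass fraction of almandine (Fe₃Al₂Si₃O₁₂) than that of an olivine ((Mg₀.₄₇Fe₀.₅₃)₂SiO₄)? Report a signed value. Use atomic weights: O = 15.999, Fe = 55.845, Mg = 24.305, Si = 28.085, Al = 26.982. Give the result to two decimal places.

-0.34 percentage points

M(Fe₃Al₂Si₃O₁₂) = 497.742 g/mol, so wt% Fe = 167.535/497.742 × 100 = 33.66%.
M((Mg₀.₄₇Fe₀.₅₃)₂SiO₄) = 174.123 g/mol, so wt% Fe = 59.196/174.123 × 100 = 34.00%.
33.66 − 34.00 = -0.34 pp.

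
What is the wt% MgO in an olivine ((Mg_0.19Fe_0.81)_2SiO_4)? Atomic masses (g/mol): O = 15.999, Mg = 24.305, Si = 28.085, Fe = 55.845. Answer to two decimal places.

Molar mass of (Mg_0.19Fe_0.81)_2SiO_4 = 0.38×24.305 + 1.62×55.845 + 1×28.085 + 4×15.999 = 191.786 g/mol.
Each formula unit contains 0.38 Mg, equivalent to 0.38/1 = 0.3800 mol MgO.
M(MgO) = 1×24.305 + 1×15.999 = 40.304 g/mol.
Mass of MgO per formula unit = 0.3800 × 40.304 = 15.316 g.
MgO wt% = 15.316 / 191.786 × 100 = 7.99%.

7.99 wt%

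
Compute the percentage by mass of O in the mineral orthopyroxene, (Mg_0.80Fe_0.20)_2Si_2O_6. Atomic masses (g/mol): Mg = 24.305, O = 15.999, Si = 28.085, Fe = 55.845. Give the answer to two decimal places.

Formula mass = 1.60×24.305 + 0.40×55.845 + 2×28.085 + 6×15.999 = 213.390 g/mol, of which 95.994 g is O.
So O makes up 95.994/213.390 = 0.4499 of the mass, i.e. 44.99%.

44.99 wt%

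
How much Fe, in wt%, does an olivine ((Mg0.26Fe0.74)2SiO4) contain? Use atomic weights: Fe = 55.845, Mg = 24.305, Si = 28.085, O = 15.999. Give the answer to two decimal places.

44.11 wt%

M((Mg0.26Fe0.74)2SiO4) = 187.370 g/mol.
Fe contributes 1.48 × 55.845 = 82.651 g per mole.
82.651/187.370 = 0.4411 → 44.11%.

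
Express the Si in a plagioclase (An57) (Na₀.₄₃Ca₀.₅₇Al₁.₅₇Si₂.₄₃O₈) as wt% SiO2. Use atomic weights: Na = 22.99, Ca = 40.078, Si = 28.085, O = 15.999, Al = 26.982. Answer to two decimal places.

53.81 wt%

Formula mass = 271.330 g/mol.
2.43 Si → 2.4300 mol SiO2 per formula unit; M(SiO2) = 60.083, so SiO2 mass = 146.002 g.
146.002/271.330 × 100 = 53.81 wt%.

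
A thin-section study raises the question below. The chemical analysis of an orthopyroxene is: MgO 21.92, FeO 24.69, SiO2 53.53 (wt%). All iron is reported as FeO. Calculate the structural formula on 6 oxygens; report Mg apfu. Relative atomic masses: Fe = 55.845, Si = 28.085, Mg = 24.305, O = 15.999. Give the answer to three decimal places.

MgO (M=40.304): mol = 0.54387; Mg = 0.54387, O = 0.54387.
FeO (M=71.844): mol = 0.34366; Fe = 0.34366, O = 0.34366.
SiO2 (M=60.083): mol = 0.89093; Si = 0.89093, O = 1.78186.
ΣO = 2.66939; factor = 6/ΣO = 2.24770.
Mg apfu = 0.54387 × 2.24770 = 1.222.

1.222 Mg apfu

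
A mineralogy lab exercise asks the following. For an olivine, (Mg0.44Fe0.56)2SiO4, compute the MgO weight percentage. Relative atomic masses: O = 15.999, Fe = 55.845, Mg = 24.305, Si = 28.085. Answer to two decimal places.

20.15 wt%

M((Mg0.44Fe0.56)2SiO4) = 176.016 g/mol; M(MgO) = 40.304 g/mol.
Moles MgO per formula unit = 0.88 Mg ÷ 1 = 0.8800.
MgO fraction = (0.8800 × 40.304) / 176.016 = 35.468/176.016 = 0.2015.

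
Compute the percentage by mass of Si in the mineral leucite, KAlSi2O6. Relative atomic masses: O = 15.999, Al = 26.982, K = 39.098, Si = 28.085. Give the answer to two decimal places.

25.74 weight percent

Formula mass = 1·39.098 + 1·26.982 + 2·28.085 + 6·15.999 = 218.244 g/mol, of which 56.170 g is Si.
So Si makes up 56.170/218.244 = 0.2574 of the mass, i.e. 25.74%.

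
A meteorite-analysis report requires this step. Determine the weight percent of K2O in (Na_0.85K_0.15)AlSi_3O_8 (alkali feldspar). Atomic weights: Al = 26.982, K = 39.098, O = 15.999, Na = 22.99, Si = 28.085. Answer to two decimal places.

2.67 wt%

Formula mass = 264.635 g/mol.
0.15 K → 0.0750 mol K2O per formula unit; M(K2O) = 94.195, so K2O mass = 7.065 g.
7.065/264.635 × 100 = 2.67 wt%.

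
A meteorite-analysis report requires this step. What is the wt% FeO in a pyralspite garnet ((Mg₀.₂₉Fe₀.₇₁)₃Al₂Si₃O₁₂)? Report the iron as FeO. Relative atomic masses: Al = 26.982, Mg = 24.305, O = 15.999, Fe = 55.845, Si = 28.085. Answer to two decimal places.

Formula mass = 470.302 g/mol.
2.13 Fe → 2.1300 mol FeO per formula unit; M(FeO) = 71.844, so FeO mass = 153.028 g.
153.028/470.302 × 100 = 32.54 wt%.

32.54 wt%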